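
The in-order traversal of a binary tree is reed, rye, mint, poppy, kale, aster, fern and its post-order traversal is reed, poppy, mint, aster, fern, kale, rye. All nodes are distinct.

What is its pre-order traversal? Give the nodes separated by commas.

rye, reed, kale, mint, poppy, fern, aster

The last element of post-order is the root; it splits in-order into left and right subtrees.
Root rye: left subtree has 1 node {reed}, right has 5 {mint, poppy, kale, aster, fern}.
  Root kale: left subtree has 2 nodes {mint, poppy}, right has 2 {aster, fern}.
    Root mint: left subtree has 0 nodes { }, right has 1 {poppy}.
    Root fern: left subtree has 1 node {aster}, right has 0 { }.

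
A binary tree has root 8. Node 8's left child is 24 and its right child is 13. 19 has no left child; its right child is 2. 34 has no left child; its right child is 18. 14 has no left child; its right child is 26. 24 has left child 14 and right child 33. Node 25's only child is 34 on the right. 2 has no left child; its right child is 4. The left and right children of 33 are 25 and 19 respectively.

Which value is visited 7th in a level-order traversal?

Level-order visits nodes level by level from the root, left to right within each level.
Level 0: 8
Level 1: 24, 13
Level 2: 14, 33
Level 3: 26, 25, 19
Level 4: 34, 2
Level 5: 18, 4
Full level-order sequence: 8, 24, 13, 14, 33, 26, 25, 19, 34, 2, 18, 4.

25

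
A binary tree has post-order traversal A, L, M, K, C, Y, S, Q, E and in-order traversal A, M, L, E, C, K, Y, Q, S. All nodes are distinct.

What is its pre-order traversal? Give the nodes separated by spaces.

E M A L Q Y C K S

The last element of post-order is the root; it splits in-order into left and right subtrees.
Root E: left subtree has 3 nodes {A, M, L}, right has 5 {C, K, Y, Q, S}.
  Root M: left subtree has 1 node {A}, right has 1 {L}.
  Root Q: left subtree has 3 nodes {C, K, Y}, right has 1 {S}.
    Root Y: left subtree has 2 nodes {C, K}, right has 0 { }.
      Root C: left subtree has 0 nodes { }, right has 1 {K}.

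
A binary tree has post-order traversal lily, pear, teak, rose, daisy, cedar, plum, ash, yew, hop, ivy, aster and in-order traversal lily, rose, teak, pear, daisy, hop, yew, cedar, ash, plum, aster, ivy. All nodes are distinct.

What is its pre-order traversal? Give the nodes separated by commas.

The last element of post-order is the root; it splits in-order into left and right subtrees.
Root aster: left subtree has 10 nodes {lily, rose, teak, pear, daisy, hop, yew, cedar, ash, plum}, right has 1 {ivy}.
  Root hop: left subtree has 5 nodes {lily, rose, teak, pear, daisy}, right has 4 {yew, cedar, ash, plum}.
    Root daisy: left subtree has 4 nodes {lily, rose, teak, pear}, right has 0 { }.
      Root rose: left subtree has 1 node {lily}, right has 2 {teak, pear}.
        Root teak: left subtree has 0 nodes { }, right has 1 {pear}.
    Root yew: left subtree has 0 nodes { }, right has 3 {cedar, ash, plum}.
      Root ash: left subtree has 1 node {cedar}, right has 1 {plum}.

aster, hop, daisy, rose, lily, teak, pear, yew, ash, cedar, plum, ivy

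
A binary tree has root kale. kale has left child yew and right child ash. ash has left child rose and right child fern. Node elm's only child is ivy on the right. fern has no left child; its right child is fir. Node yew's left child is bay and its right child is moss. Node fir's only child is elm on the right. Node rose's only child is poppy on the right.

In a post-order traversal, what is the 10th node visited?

ash

Post-order visits the left subtree, then the right subtree, then the node.
At kale: go left to yew.
  At yew: go left to bay.
    bay is a leaf — visit bay.
  At yew: go right to moss.
    moss is a leaf — visit moss.
  Visit yew.
At kale: go right to ash.
  At ash: go left to rose.
    At rose: no left child.
    At rose: go right to poppy.
      poppy is a leaf — visit poppy.
    Visit rose.
  At ash: go right to fern.
    At fern: no left child.
    At fern: go right to fir.
      At fir: no left child.
      At fir: go right to elm.
        At elm: no left child.
        At elm: go right to ivy.
          ivy is a leaf — visit ivy.
        Visit elm.
      Visit fir.
    Visit fern.
  Visit ash.
Visit kale.
Full post-order sequence: bay, moss, yew, poppy, rose, ivy, elm, fir, fern, ash, kale.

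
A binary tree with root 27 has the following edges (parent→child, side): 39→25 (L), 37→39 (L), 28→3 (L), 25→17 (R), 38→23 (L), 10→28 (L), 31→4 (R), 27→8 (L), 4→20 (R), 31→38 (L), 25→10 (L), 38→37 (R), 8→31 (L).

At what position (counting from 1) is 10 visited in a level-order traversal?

Level-order visits nodes level by level from the root, left to right within each level.
Level 0: 27
Level 1: 8
Level 2: 31
Level 3: 38, 4
Level 4: 23, 37, 20
Level 5: 39
Level 6: 25
Level 7: 10, 17
Level 8: 28
Level 9: 3
Full level-order sequence: 27, 8, 31, 38, 4, 23, 37, 20, 39, 25, 10, 17, 28, 3.

11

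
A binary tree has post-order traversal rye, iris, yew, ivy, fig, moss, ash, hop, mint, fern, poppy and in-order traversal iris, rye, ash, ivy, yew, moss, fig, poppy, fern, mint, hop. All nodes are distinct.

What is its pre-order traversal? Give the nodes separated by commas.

The last element of post-order is the root; it splits in-order into left and right subtrees.
Root poppy: left subtree has 7 nodes {iris, rye, ash, ivy, yew, moss, fig}, right has 3 {fern, mint, hop}.
  Root ash: left subtree has 2 nodes {iris, rye}, right has 4 {ivy, yew, moss, fig}.
    Root iris: left subtree has 0 nodes { }, right has 1 {rye}.
    Root moss: left subtree has 2 nodes {ivy, yew}, right has 1 {fig}.
      Root ivy: left subtree has 0 nodes { }, right has 1 {yew}.
  Root fern: left subtree has 0 nodes { }, right has 2 {mint, hop}.
    Root mint: left subtree has 0 nodes { }, right has 1 {hop}.

poppy, ash, iris, rye, moss, ivy, yew, fig, fern, mint, hop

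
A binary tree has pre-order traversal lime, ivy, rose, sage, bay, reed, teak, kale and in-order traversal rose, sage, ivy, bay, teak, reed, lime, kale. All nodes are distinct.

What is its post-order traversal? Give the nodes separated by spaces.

sage rose teak reed bay ivy kale lime

The first element of pre-order is the root; it splits in-order into left and right subtrees.
Root lime: left subtree has 6 nodes {rose, sage, ivy, bay, teak, reed}, right has 1 {kale}.
  Root ivy: left subtree has 2 nodes {rose, sage}, right has 3 {bay, teak, reed}.
    Root rose: left subtree has 0 nodes { }, right has 1 {sage}.
    Root bay: left subtree has 0 nodes { }, right has 2 {teak, reed}.
      Root reed: left subtree has 1 node {teak}, right has 0 { }.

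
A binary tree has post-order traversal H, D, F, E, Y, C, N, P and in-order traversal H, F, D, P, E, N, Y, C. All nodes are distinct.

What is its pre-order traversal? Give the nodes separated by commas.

P, F, H, D, N, E, C, Y

The last element of post-order is the root; it splits in-order into left and right subtrees.
Root P: left subtree has 3 nodes {H, F, D}, right has 4 {E, N, Y, C}.
  Root F: left subtree has 1 node {H}, right has 1 {D}.
  Root N: left subtree has 1 node {E}, right has 2 {Y, C}.
    Root C: left subtree has 1 node {Y}, right has 0 { }.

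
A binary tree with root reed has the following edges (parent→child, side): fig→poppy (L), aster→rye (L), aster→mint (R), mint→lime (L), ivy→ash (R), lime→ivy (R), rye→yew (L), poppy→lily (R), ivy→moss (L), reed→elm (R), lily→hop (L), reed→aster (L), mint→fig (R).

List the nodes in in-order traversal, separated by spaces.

In-order visits the left subtree, then the node, then the right subtree.
At reed: go left to aster.
  At aster: go left to rye.
    At rye: go left to yew.
      yew is a leaf — visit yew.
    Visit rye.
    At rye: no right child.
  Visit aster.
  At aster: go right to mint.
    At mint: go left to lime.
      At lime: no left child.
      Visit lime.
      At lime: go right to ivy.
        At ivy: go left to moss.
          moss is a leaf — visit moss.
        Visit ivy.
        At ivy: go right to ash.
          ash is a leaf — visit ash.
    Visit mint.
    At mint: go right to fig.
      At fig: go left to poppy.
        At poppy: no left child.
        Visit poppy.
        At poppy: go right to lily.
          At lily: go left to hop.
            hop is a leaf — visit hop.
          Visit lily.
          At lily: no right child.
      Visit fig.
      At fig: no right child.
Visit reed.
At reed: go right to elm.
  elm is a leaf — visit elm.

yew rye aster lime moss ivy ash mint poppy hop lily fig reed elm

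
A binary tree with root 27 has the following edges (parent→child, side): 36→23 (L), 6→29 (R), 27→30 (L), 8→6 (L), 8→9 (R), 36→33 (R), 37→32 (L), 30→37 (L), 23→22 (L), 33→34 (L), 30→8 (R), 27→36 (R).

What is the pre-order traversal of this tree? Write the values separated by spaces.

Pre-order visits the node, then its left subtree, then its right subtree.
Visit 27.
At 27: go left to 30.
  Visit 30.
  At 30: go left to 37.
    Visit 37.
    At 37: go left to 32.
      32 is a leaf — visit 32.
    At 37: no right child.
  At 30: go right to 8.
    Visit 8.
    At 8: go left to 6.
      Visit 6.
      At 6: no left child.
      At 6: go right to 29.
        29 is a leaf — visit 29.
    At 8: go right to 9.
      9 is a leaf — visit 9.
At 27: go right to 36.
  Visit 36.
  At 36: go left to 23.
    Visit 23.
    At 23: go left to 22.
      22 is a leaf — visit 22.
    At 23: no right child.
  At 36: go right to 33.
    Visit 33.
    At 33: go left to 34.
      34 is a leaf — visit 34.
    At 33: no right child.

27 30 37 32 8 6 29 9 36 23 22 33 34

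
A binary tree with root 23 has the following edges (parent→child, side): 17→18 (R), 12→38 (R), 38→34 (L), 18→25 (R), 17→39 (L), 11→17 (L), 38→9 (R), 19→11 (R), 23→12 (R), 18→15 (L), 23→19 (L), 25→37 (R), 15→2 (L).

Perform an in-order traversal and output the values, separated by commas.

19, 39, 17, 2, 15, 18, 25, 37, 11, 23, 12, 34, 38, 9

In-order visits the left subtree, then the node, then the right subtree.
At 23: go left to 19.
  At 19: no left child.
  Visit 19.
  At 19: go right to 11.
    At 11: go left to 17.
      At 17: go left to 39.
        39 is a leaf — visit 39.
      Visit 17.
      At 17: go right to 18.
        At 18: go left to 15.
          At 15: go left to 2.
            2 is a leaf — visit 2.
          Visit 15.
          At 15: no right child.
        Visit 18.
        At 18: go right to 25.
          At 25: no left child.
          Visit 25.
          At 25: go right to 37.
            37 is a leaf — visit 37.
    Visit 11.
    At 11: no right child.
Visit 23.
At 23: go right to 12.
  At 12: no left child.
  Visit 12.
  At 12: go right to 38.
    At 38: go left to 34.
      34 is a leaf — visit 34.
    Visit 38.
    At 38: go right to 9.
      9 is a leaf — visit 9.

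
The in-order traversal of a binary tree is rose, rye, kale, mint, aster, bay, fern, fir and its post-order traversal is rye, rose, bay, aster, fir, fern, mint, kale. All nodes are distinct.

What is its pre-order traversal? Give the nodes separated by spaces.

kale rose rye mint fern aster bay fir

The last element of post-order is the root; it splits in-order into left and right subtrees.
Root kale: left subtree has 2 nodes {rose, rye}, right has 5 {mint, aster, bay, fern, fir}.
  Root rose: left subtree has 0 nodes { }, right has 1 {rye}.
  Root mint: left subtree has 0 nodes { }, right has 4 {aster, bay, fern, fir}.
    Root fern: left subtree has 2 nodes {aster, bay}, right has 1 {fir}.
      Root aster: left subtree has 0 nodes { }, right has 1 {bay}.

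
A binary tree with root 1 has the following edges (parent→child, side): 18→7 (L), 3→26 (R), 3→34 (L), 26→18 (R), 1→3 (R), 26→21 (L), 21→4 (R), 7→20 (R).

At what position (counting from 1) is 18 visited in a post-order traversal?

6

Post-order visits the left subtree, then the right subtree, then the node.
At 1: no left child.
At 1: go right to 3.
  At 3: go left to 34.
    34 is a leaf — visit 34.
  At 3: go right to 26.
    At 26: go left to 21.
      At 21: no left child.
      At 21: go right to 4.
        4 is a leaf — visit 4.
      Visit 21.
    At 26: go right to 18.
      At 18: go left to 7.
        At 7: no left child.
        At 7: go right to 20.
          20 is a leaf — visit 20.
        Visit 7.
      At 18: no right child.
      Visit 18.
    Visit 26.
  Visit 3.
Visit 1.
Full post-order sequence: 34, 4, 21, 20, 7, 18, 26, 3, 1.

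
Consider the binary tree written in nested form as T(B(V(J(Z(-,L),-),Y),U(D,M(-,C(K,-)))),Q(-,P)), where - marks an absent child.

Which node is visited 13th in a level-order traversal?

L

Level-order visits nodes level by level from the root, left to right within each level.
Level 0: T
Level 1: B, Q
Level 2: V, U, P
Level 3: J, Y, D, M
Level 4: Z, C
Level 5: L, K
Full level-order sequence: T, B, Q, V, U, P, J, Y, D, M, Z, C, L, K.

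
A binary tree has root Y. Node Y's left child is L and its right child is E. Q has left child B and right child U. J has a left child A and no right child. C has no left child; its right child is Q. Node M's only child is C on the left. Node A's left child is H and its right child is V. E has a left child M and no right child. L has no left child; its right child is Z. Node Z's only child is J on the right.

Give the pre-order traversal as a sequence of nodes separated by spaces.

Pre-order visits the node, then its left subtree, then its right subtree.
Visit Y.
At Y: go left to L.
  Visit L.
  At L: no left child.
  At L: go right to Z.
    Visit Z.
    At Z: no left child.
    At Z: go right to J.
      Visit J.
      At J: go left to A.
        Visit A.
        At A: go left to H.
          H is a leaf — visit H.
        At A: go right to V.
          V is a leaf — visit V.
      At J: no right child.
At Y: go right to E.
  Visit E.
  At E: go left to M.
    Visit M.
    At M: go left to C.
      Visit C.
      At C: no left child.
      At C: go right to Q.
        Visit Q.
        At Q: go left to B.
          B is a leaf — visit B.
        At Q: go right to U.
          U is a leaf — visit U.
    At M: no right child.
  At E: no right child.

Y L Z J A H V E M C Q B U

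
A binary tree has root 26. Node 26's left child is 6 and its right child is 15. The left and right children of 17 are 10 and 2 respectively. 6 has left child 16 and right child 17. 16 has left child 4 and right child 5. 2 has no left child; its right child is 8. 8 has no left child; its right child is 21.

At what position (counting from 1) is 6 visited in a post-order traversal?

9

Post-order visits the left subtree, then the right subtree, then the node.
At 26: go left to 6.
  At 6: go left to 16.
    At 16: go left to 4.
      4 is a leaf — visit 4.
    At 16: go right to 5.
      5 is a leaf — visit 5.
    Visit 16.
  At 6: go right to 17.
    At 17: go left to 10.
      10 is a leaf — visit 10.
    At 17: go right to 2.
      At 2: no left child.
      At 2: go right to 8.
        At 8: no left child.
        At 8: go right to 21.
          21 is a leaf — visit 21.
        Visit 8.
      Visit 2.
    Visit 17.
  Visit 6.
At 26: go right to 15.
  15 is a leaf — visit 15.
Visit 26.
Full post-order sequence: 4, 5, 16, 10, 21, 8, 2, 17, 6, 15, 26.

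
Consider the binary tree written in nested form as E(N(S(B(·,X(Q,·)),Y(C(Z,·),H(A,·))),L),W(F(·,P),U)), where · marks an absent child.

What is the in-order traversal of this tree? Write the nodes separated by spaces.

In-order visits the left subtree, then the node, then the right subtree.
At E: go left to N.
  At N: go left to S.
    At S: go left to B.
      At B: no left child.
      Visit B.
      At B: go right to X.
        At X: go left to Q.
          Q is a leaf — visit Q.
        Visit X.
        At X: no right child.
    Visit S.
    At S: go right to Y.
      At Y: go left to C.
        At C: go left to Z.
          Z is a leaf — visit Z.
        Visit C.
        At C: no right child.
      Visit Y.
      At Y: go right to H.
        At H: go left to A.
          A is a leaf — visit A.
        Visit H.
        At H: no right child.
  Visit N.
  At N: go right to L.
    L is a leaf — visit L.
Visit E.
At E: go right to W.
  At W: go left to F.
    At F: no left child.
    Visit F.
    At F: go right to P.
      P is a leaf — visit P.
  Visit W.
  At W: go right to U.
    U is a leaf — visit U.

B Q X S Z C Y A H N L E F P W U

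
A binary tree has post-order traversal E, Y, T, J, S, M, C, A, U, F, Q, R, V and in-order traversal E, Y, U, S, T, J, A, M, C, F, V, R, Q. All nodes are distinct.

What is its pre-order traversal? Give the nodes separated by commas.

The last element of post-order is the root; it splits in-order into left and right subtrees.
Root V: left subtree has 10 nodes {E, Y, U, S, T, J, A, M, C, F}, right has 2 {R, Q}.
  Root F: left subtree has 9 nodes {E, Y, U, S, T, J, A, M, C}, right has 0 { }.
    Root U: left subtree has 2 nodes {E, Y}, right has 6 {S, T, J, A, M, C}.
      Root Y: left subtree has 1 node {E}, right has 0 { }.
      Root A: left subtree has 3 nodes {S, T, J}, right has 2 {M, C}.
        Root S: left subtree has 0 nodes { }, right has 2 {T, J}.
          Root J: left subtree has 1 node {T}, right has 0 { }.
        Root C: left subtree has 1 node {M}, right has 0 { }.
  Root R: left subtree has 0 nodes { }, right has 1 {Q}.

V, F, U, Y, E, A, S, J, T, C, M, R, Q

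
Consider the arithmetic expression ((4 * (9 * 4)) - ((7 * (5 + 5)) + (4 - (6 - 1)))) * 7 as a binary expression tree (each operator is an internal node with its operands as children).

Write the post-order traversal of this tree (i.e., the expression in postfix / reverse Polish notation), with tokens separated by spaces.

4 9 4 * * 7 5 5 + * 4 6 1 - - + - 7 *

Post-order on an expression tree gives postfix notation: for each operator, emit left operand, right operand, then the operator.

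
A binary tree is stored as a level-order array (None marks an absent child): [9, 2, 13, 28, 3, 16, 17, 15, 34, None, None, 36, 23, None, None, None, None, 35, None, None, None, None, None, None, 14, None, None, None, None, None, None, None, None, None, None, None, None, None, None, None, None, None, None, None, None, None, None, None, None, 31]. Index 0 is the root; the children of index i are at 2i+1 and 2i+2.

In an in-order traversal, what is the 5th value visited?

2

In-order visits the left subtree, then the node, then the right subtree.
At 9: go left to 2.
  At 2: go left to 28.
    At 28: go left to 15.
      15 is a leaf — visit 15.
    Visit 28.
    At 28: go right to 34.
      At 34: go left to 35.
        35 is a leaf — visit 35.
      Visit 34.
      At 34: no right child.
  Visit 2.
  At 2: go right to 3.
    3 is a leaf — visit 3.
Visit 9.
At 9: go right to 13.
  At 13: go left to 16.
    At 16: go left to 36.
      At 36: no left child.
      Visit 36.
      At 36: go right to 14.
        At 14: go left to 31.
          31 is a leaf — visit 31.
        Visit 14.
        At 14: no right child.
    Visit 16.
    At 16: go right to 23.
      23 is a leaf — visit 23.
  Visit 13.
  At 13: go right to 17.
    17 is a leaf — visit 17.
Full in-order sequence: 15, 28, 35, 34, 2, 3, 9, 36, 31, 14, 16, 23, 13, 17.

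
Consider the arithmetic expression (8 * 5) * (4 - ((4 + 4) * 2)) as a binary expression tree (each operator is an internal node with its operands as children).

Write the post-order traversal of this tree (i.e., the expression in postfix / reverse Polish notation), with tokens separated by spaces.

Post-order on an expression tree gives postfix notation: for each operator, emit left operand, right operand, then the operator.

8 5 * 4 4 4 + 2 * - *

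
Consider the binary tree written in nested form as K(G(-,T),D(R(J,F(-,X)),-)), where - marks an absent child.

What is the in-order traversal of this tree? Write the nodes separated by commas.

G, T, K, J, R, F, X, D

In-order visits the left subtree, then the node, then the right subtree.
At K: go left to G.
  At G: no left child.
  Visit G.
  At G: go right to T.
    T is a leaf — visit T.
Visit K.
At K: go right to D.
  At D: go left to R.
    At R: go left to J.
      J is a leaf — visit J.
    Visit R.
    At R: go right to F.
      At F: no left child.
      Visit F.
      At F: go right to X.
        X is a leaf — visit X.
  Visit D.
  At D: no right child.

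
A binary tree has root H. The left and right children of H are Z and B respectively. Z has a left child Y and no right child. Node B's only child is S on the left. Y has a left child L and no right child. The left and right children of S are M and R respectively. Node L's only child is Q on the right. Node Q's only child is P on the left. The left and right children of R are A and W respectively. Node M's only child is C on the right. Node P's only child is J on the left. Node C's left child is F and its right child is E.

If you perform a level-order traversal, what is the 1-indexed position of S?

Level-order visits nodes level by level from the root, left to right within each level.
Level 0: H
Level 1: Z, B
Level 2: Y, S
Level 3: L, M, R
Level 4: Q, C, A, W
Level 5: P, F, E
Level 6: J
Full level-order sequence: H, Z, B, Y, S, L, M, R, Q, C, A, W, P, F, E, J.

5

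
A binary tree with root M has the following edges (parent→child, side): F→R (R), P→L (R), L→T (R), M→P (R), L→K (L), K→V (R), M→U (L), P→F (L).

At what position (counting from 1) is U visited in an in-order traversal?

In-order visits the left subtree, then the node, then the right subtree.
At M: go left to U.
  U is a leaf — visit U.
Visit M.
At M: go right to P.
  At P: go left to F.
    At F: no left child.
    Visit F.
    At F: go right to R.
      R is a leaf — visit R.
  Visit P.
  At P: go right to L.
    At L: go left to K.
      At K: no left child.
      Visit K.
      At K: go right to V.
        V is a leaf — visit V.
    Visit L.
    At L: go right to T.
      T is a leaf — visit T.
Full in-order sequence: U, M, F, R, P, K, V, L, T.

1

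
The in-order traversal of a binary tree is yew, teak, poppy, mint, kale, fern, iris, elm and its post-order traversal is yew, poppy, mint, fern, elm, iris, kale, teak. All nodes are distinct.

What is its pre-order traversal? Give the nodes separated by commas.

teak, yew, kale, mint, poppy, iris, fern, elm

The last element of post-order is the root; it splits in-order into left and right subtrees.
Root teak: left subtree has 1 node {yew}, right has 6 {poppy, mint, kale, fern, iris, elm}.
  Root kale: left subtree has 2 nodes {poppy, mint}, right has 3 {fern, iris, elm}.
    Root mint: left subtree has 1 node {poppy}, right has 0 { }.
    Root iris: left subtree has 1 node {fern}, right has 1 {elm}.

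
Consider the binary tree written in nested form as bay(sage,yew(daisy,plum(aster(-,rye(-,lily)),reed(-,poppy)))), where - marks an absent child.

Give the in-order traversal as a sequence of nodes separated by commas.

sage, bay, daisy, yew, aster, rye, lily, plum, reed, poppy

In-order visits the left subtree, then the node, then the right subtree.
At bay: go left to sage.
  sage is a leaf — visit sage.
Visit bay.
At bay: go right to yew.
  At yew: go left to daisy.
    daisy is a leaf — visit daisy.
  Visit yew.
  At yew: go right to plum.
    At plum: go left to aster.
      At aster: no left child.
      Visit aster.
      At aster: go right to rye.
        At rye: no left child.
        Visit rye.
        At rye: go right to lily.
          lily is a leaf — visit lily.
    Visit plum.
    At plum: go right to reed.
      At reed: no left child.
      Visit reed.
      At reed: go right to poppy.
        poppy is a leaf — visit poppy.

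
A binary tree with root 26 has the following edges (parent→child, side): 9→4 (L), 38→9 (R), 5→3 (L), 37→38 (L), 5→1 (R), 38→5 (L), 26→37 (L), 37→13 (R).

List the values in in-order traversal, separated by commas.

In-order visits the left subtree, then the node, then the right subtree.
At 26: go left to 37.
  At 37: go left to 38.
    At 38: go left to 5.
      At 5: go left to 3.
        3 is a leaf — visit 3.
      Visit 5.
      At 5: go right to 1.
        1 is a leaf — visit 1.
    Visit 38.
    At 38: go right to 9.
      At 9: go left to 4.
        4 is a leaf — visit 4.
      Visit 9.
      At 9: no right child.
  Visit 37.
  At 37: go right to 13.
    13 is a leaf — visit 13.
Visit 26.
At 26: no right child.

3, 5, 1, 38, 4, 9, 37, 13, 26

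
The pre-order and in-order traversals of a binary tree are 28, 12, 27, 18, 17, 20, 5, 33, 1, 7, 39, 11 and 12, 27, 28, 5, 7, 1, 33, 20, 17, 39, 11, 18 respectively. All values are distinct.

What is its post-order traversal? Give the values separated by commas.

27, 12, 7, 1, 33, 5, 20, 11, 39, 17, 18, 28

The first element of pre-order is the root; it splits in-order into left and right subtrees.
Root 28: left subtree has 2 nodes {12, 27}, right has 9 {5, 7, 1, 33, 20, 17, 39, 11, 18}.
  Root 12: left subtree has 0 nodes { }, right has 1 {27}.
  Root 18: left subtree has 8 nodes {5, 7, 1, 33, 20, 17, 39, 11}, right has 0 { }.
    Root 17: left subtree has 5 nodes {5, 7, 1, 33, 20}, right has 2 {39, 11}.
      Root 20: left subtree has 4 nodes {5, 7, 1, 33}, right has 0 { }.
        Root 5: left subtree has 0 nodes { }, right has 3 {7, 1, 33}.
          Root 33: left subtree has 2 nodes {7, 1}, right has 0 { }.
            Root 1: left subtree has 1 node {7}, right has 0 { }.
      Root 39: left subtree has 0 nodes { }, right has 1 {11}.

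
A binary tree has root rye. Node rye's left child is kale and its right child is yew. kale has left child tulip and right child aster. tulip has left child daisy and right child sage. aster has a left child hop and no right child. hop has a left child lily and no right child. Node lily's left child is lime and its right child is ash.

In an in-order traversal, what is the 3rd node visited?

sage

In-order visits the left subtree, then the node, then the right subtree.
At rye: go left to kale.
  At kale: go left to tulip.
    At tulip: go left to daisy.
      daisy is a leaf — visit daisy.
    Visit tulip.
    At tulip: go right to sage.
      sage is a leaf — visit sage.
  Visit kale.
  At kale: go right to aster.
    At aster: go left to hop.
      At hop: go left to lily.
        At lily: go left to lime.
          lime is a leaf — visit lime.
        Visit lily.
        At lily: go right to ash.
          ash is a leaf — visit ash.
      Visit hop.
      At hop: no right child.
    Visit aster.
    At aster: no right child.
Visit rye.
At rye: go right to yew.
  yew is a leaf — visit yew.
Full in-order sequence: daisy, tulip, sage, kale, lime, lily, ash, hop, aster, rye, yew.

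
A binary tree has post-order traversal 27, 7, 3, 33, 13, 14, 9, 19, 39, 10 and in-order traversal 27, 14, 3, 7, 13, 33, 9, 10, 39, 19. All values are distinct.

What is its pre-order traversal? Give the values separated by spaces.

The last element of post-order is the root; it splits in-order into left and right subtrees.
Root 10: left subtree has 7 nodes {27, 14, 3, 7, 13, 33, 9}, right has 2 {39, 19}.
  Root 9: left subtree has 6 nodes {27, 14, 3, 7, 13, 33}, right has 0 { }.
    Root 14: left subtree has 1 node {27}, right has 4 {3, 7, 13, 33}.
      Root 13: left subtree has 2 nodes {3, 7}, right has 1 {33}.
        Root 3: left subtree has 0 nodes { }, right has 1 {7}.
  Root 39: left subtree has 0 nodes { }, right has 1 {19}.

10 9 14 27 13 3 7 33 39 19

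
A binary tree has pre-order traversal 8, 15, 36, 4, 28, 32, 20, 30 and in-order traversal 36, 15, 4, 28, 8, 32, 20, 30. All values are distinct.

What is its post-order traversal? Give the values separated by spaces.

The first element of pre-order is the root; it splits in-order into left and right subtrees.
Root 8: left subtree has 4 nodes {36, 15, 4, 28}, right has 3 {32, 20, 30}.
  Root 15: left subtree has 1 node {36}, right has 2 {4, 28}.
    Root 4: left subtree has 0 nodes { }, right has 1 {28}.
  Root 32: left subtree has 0 nodes { }, right has 2 {20, 30}.
    Root 20: left subtree has 0 nodes { }, right has 1 {30}.

36 28 4 15 30 20 32 8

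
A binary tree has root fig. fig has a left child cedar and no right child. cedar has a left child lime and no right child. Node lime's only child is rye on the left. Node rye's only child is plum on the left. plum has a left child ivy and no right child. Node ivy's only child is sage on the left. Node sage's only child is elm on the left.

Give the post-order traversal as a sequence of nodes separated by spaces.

Post-order visits the left subtree, then the right subtree, then the node.
At fig: go left to cedar.
  At cedar: go left to lime.
    At lime: go left to rye.
      At rye: go left to plum.
        At plum: go left to ivy.
          At ivy: go left to sage.
            At sage: go left to elm.
              elm is a leaf — visit elm.
            At sage: no right child.
            Visit sage.
          At ivy: no right child.
          Visit ivy.
        At plum: no right child.
        Visit plum.
      At rye: no right child.
      Visit rye.
    At lime: no right child.
    Visit lime.
  At cedar: no right child.
  Visit cedar.
At fig: no right child.
Visit fig.

elm sage ivy plum rye lime cedar fig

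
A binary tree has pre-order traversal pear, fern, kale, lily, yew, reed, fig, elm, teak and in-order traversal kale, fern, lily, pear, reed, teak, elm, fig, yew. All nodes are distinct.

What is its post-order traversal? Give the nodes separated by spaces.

kale lily fern teak elm fig reed yew pear

The first element of pre-order is the root; it splits in-order into left and right subtrees.
Root pear: left subtree has 3 nodes {kale, fern, lily}, right has 5 {reed, teak, elm, fig, yew}.
  Root fern: left subtree has 1 node {kale}, right has 1 {lily}.
  Root yew: left subtree has 4 nodes {reed, teak, elm, fig}, right has 0 { }.
    Root reed: left subtree has 0 nodes { }, right has 3 {teak, elm, fig}.
      Root fig: left subtree has 2 nodes {teak, elm}, right has 0 { }.
        Root elm: left subtree has 1 node {teak}, right has 0 { }.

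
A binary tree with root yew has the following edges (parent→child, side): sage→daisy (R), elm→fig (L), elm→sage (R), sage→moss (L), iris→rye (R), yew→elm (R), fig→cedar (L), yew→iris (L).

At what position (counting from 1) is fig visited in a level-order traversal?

Level-order visits nodes level by level from the root, left to right within each level.
Level 0: yew
Level 1: iris, elm
Level 2: rye, fig, sage
Level 3: cedar, moss, daisy
Full level-order sequence: yew, iris, elm, rye, fig, sage, cedar, moss, daisy.

5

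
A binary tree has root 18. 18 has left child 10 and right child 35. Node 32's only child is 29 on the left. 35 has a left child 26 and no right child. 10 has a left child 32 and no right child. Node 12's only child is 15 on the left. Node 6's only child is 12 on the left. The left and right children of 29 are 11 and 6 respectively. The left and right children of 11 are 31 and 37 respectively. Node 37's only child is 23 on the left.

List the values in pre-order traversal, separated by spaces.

Pre-order visits the node, then its left subtree, then its right subtree.
Visit 18.
At 18: go left to 10.
  Visit 10.
  At 10: go left to 32.
    Visit 32.
    At 32: go left to 29.
      Visit 29.
      At 29: go left to 11.
        Visit 11.
        At 11: go left to 31.
          31 is a leaf — visit 31.
        At 11: go right to 37.
          Visit 37.
          At 37: go left to 23.
            23 is a leaf — visit 23.
          At 37: no right child.
      At 29: go right to 6.
        Visit 6.
        At 6: go left to 12.
          Visit 12.
          At 12: go left to 15.
            15 is a leaf — visit 15.
          At 12: no right child.
        At 6: no right child.
    At 32: no right child.
  At 10: no right child.
At 18: go right to 35.
  Visit 35.
  At 35: go left to 26.
    26 is a leaf — visit 26.
  At 35: no right child.

18 10 32 29 11 31 37 23 6 12 15 35 26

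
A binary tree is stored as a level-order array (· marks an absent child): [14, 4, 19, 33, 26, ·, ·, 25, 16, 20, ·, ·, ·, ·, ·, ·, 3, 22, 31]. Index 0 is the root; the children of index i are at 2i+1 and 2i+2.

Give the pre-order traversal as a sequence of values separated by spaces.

14 4 33 25 3 16 22 31 26 20 19

Pre-order visits the node, then its left subtree, then its right subtree.
Visit 14.
At 14: go left to 4.
  Visit 4.
  At 4: go left to 33.
    Visit 33.
    At 33: go left to 25.
      Visit 25.
      At 25: no left child.
      At 25: go right to 3.
        3 is a leaf — visit 3.
    At 33: go right to 16.
      Visit 16.
      At 16: go left to 22.
        22 is a leaf — visit 22.
      At 16: go right to 31.
        31 is a leaf — visit 31.
  At 4: go right to 26.
    Visit 26.
    At 26: go left to 20.
      20 is a leaf — visit 20.
    At 26: no right child.
At 14: go right to 19.
  19 is a leaf — visit 19.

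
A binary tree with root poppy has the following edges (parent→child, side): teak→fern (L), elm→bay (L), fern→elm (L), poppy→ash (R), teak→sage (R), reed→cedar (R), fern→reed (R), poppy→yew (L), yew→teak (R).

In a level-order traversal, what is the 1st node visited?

poppy

Level-order visits nodes level by level from the root, left to right within each level.
Level 0: poppy
Level 1: yew, ash
Level 2: teak
Level 3: fern, sage
Level 4: elm, reed
Level 5: bay, cedar
Full level-order sequence: poppy, yew, ash, teak, fern, sage, elm, reed, bay, cedar.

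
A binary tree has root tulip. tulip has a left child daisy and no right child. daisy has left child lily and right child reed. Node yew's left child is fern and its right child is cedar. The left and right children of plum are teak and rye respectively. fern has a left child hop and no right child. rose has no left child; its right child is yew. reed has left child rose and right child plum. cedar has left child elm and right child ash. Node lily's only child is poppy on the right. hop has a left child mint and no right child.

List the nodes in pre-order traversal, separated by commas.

tulip, daisy, lily, poppy, reed, rose, yew, fern, hop, mint, cedar, elm, ash, plum, teak, rye

Pre-order visits the node, then its left subtree, then its right subtree.
Visit tulip.
At tulip: go left to daisy.
  Visit daisy.
  At daisy: go left to lily.
    Visit lily.
    At lily: no left child.
    At lily: go right to poppy.
      poppy is a leaf — visit poppy.
  At daisy: go right to reed.
    Visit reed.
    At reed: go left to rose.
      Visit rose.
      At rose: no left child.
      At rose: go right to yew.
        Visit yew.
        At yew: go left to fern.
          Visit fern.
          At fern: go left to hop.
            Visit hop.
            At hop: go left to mint.
              mint is a leaf — visit mint.
            At hop: no right child.
          At fern: no right child.
        At yew: go right to cedar.
          Visit cedar.
          At cedar: go left to elm.
            elm is a leaf — visit elm.
          At cedar: go right to ash.
            ash is a leaf — visit ash.
    At reed: go right to plum.
      Visit plum.
      At plum: go left to teak.
        teak is a leaf — visit teak.
      At plum: go right to rye.
        rye is a leaf — visit rye.
At tulip: no right child.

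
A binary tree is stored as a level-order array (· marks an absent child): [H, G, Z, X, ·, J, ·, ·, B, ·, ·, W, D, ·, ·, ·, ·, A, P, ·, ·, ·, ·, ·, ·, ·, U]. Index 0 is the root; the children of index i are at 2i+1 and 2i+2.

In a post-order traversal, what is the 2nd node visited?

P

Post-order visits the left subtree, then the right subtree, then the node.
At H: go left to G.
  At G: go left to X.
    At X: no left child.
    At X: go right to B.
      At B: go left to A.
        A is a leaf — visit A.
      At B: go right to P.
        P is a leaf — visit P.
      Visit B.
    Visit X.
  At G: no right child.
  Visit G.
At H: go right to Z.
  At Z: go left to J.
    At J: go left to W.
      W is a leaf — visit W.
    At J: go right to D.
      At D: no left child.
      At D: go right to U.
        U is a leaf — visit U.
      Visit D.
    Visit J.
  At Z: no right child.
  Visit Z.
Visit H.
Full post-order sequence: A, P, B, X, G, W, U, D, J, Z, H.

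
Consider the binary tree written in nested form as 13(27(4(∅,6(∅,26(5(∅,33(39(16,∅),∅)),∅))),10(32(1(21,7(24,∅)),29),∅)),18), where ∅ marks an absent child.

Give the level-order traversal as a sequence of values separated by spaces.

Level-order visits nodes level by level from the root, left to right within each level.
Level 0: 13
Level 1: 27, 18
Level 2: 4, 10
Level 3: 6, 32
Level 4: 26, 1, 29
Level 5: 5, 21, 7
Level 6: 33, 24
Level 7: 39
Level 8: 16

13 27 18 4 10 6 32 26 1 29 5 21 7 33 24 39 16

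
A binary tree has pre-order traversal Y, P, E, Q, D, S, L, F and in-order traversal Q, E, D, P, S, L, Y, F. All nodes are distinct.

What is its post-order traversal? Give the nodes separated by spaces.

The first element of pre-order is the root; it splits in-order into left and right subtrees.
Root Y: left subtree has 6 nodes {Q, E, D, P, S, L}, right has 1 {F}.
  Root P: left subtree has 3 nodes {Q, E, D}, right has 2 {S, L}.
    Root E: left subtree has 1 node {Q}, right has 1 {D}.
    Root S: left subtree has 0 nodes { }, right has 1 {L}.

Q D E L S P F Y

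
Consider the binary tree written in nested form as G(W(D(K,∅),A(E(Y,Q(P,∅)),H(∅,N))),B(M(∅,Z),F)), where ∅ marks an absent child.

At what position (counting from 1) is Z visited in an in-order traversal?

In-order visits the left subtree, then the node, then the right subtree.
At G: go left to W.
  At W: go left to D.
    At D: go left to K.
      K is a leaf — visit K.
    Visit D.
    At D: no right child.
  Visit W.
  At W: go right to A.
    At A: go left to E.
      At E: go left to Y.
        Y is a leaf — visit Y.
      Visit E.
      At E: go right to Q.
        At Q: go left to P.
          P is a leaf — visit P.
        Visit Q.
        At Q: no right child.
    Visit A.
    At A: go right to H.
      At H: no left child.
      Visit H.
      At H: go right to N.
        N is a leaf — visit N.
Visit G.
At G: go right to B.
  At B: go left to M.
    At M: no left child.
    Visit M.
    At M: go right to Z.
      Z is a leaf — visit Z.
  Visit B.
  At B: go right to F.
    F is a leaf — visit F.
Full in-order sequence: K, D, W, Y, E, P, Q, A, H, N, G, M, Z, B, F.

13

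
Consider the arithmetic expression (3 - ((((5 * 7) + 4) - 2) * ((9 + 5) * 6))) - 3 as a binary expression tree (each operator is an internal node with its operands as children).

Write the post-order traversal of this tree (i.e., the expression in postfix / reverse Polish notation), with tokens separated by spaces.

Post-order on an expression tree gives postfix notation: for each operator, emit left operand, right operand, then the operator.

3 5 7 * 4 + 2 - 9 5 + 6 * * - 3 -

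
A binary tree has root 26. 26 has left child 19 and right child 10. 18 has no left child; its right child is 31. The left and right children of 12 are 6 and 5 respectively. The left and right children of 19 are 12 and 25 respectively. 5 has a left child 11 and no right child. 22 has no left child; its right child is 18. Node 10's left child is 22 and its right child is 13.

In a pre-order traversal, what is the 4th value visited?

6

Pre-order visits the node, then its left subtree, then its right subtree.
Visit 26.
At 26: go left to 19.
  Visit 19.
  At 19: go left to 12.
    Visit 12.
    At 12: go left to 6.
      6 is a leaf — visit 6.
    At 12: go right to 5.
      Visit 5.
      At 5: go left to 11.
        11 is a leaf — visit 11.
      At 5: no right child.
  At 19: go right to 25.
    25 is a leaf — visit 25.
At 26: go right to 10.
  Visit 10.
  At 10: go left to 22.
    Visit 22.
    At 22: no left child.
    At 22: go right to 18.
      Visit 18.
      At 18: no left child.
      At 18: go right to 31.
        31 is a leaf — visit 31.
  At 10: go right to 13.
    13 is a leaf — visit 13.
Full pre-order sequence: 26, 19, 12, 6, 5, 11, 25, 10, 22, 18, 31, 13.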